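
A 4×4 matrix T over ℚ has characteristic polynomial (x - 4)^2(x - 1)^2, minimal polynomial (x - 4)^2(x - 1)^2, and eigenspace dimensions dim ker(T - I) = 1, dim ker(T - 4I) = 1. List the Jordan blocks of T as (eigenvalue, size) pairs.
Jordan blocks: (1, 2), (4, 2)

λ = 1: algebraic multiplicity 2 (exponent in χ_T), largest block size 2 (exponent in m_T), 1 block (geometric multiplicity). This forces block sizes [2].
λ = 4: algebraic multiplicity 2 (exponent in χ_T), largest block size 2 (exponent in m_T), 1 block (geometric multiplicity). This forces block sizes [2].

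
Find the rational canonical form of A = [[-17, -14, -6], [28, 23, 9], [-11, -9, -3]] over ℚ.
R = [[0, 0, 0], [1, 0, 2], [0, 1, 3]]

The invariant factors of A (the non-unit diagonal entries of the Smith normal form of xI - A over ℚ[x]) are x(x^2 - 3x - 2), each dividing the next. The characteristic polynomial is their product, x(x^2 - 3x - 2).

The rational canonical form is the block-diagonal matrix of companion matrices C(f_i):
R = [[0, 0, 0], [1, 0, 2], [0, 1, 3]].

Note the characteristic polynomial does not split into linear factors over ℚ, so A has no Jordan form over ℚ; the rational canonical form exists over any field.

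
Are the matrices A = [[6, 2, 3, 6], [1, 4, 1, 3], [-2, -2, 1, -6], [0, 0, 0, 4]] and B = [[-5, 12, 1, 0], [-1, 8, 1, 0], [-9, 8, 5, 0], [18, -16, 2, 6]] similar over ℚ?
trace(A) = 15 but trace(B) = 14. The trace is a similarity invariant, so A and B are not similar.

No.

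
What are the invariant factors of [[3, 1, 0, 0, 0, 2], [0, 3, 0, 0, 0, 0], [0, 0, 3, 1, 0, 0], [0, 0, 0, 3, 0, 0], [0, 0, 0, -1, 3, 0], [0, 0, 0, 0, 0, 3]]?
The Jordan structure of A has elementary divisors (x - 3)^2, (x - 3)^2, (x - 3), (x - 3). Arranging the block sizes at each eigenvalue in decreasing order and taking row products gives the invariant factors.

Invariant factors (smallest first, each dividing the next): x - 3, x - 3, (x - 3)^2, (x - 3)^2.

Check: the last factor (x - 3)^2 is the minimal polynomial, and the product (x - 3)^6 is the characteristic polynomial.

x - 3, x - 3, (x - 3)^2, (x - 3)^2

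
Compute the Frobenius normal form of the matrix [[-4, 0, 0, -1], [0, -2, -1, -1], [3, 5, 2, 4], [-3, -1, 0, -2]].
R = [[0, 0, 0, 0], [1, 0, 0, 0], [0, 1, 0, -5], [0, 0, 1, -6]]

The invariant factors of A (the non-unit diagonal entries of the Smith normal form of xI - A over ℚ[x]) are x^2(x + 1)(x + 5), each dividing the next. The characteristic polynomial is their product, x^2(x + 1)(x + 5).

The rational canonical form is the block-diagonal matrix of companion matrices C(f_i):
R = [[0, 0, 0, 0], [1, 0, 0, 0], [0, 1, 0, -5], [0, 0, 1, -6]].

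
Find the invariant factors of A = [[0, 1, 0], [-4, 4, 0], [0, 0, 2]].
The Jordan structure of A has elementary divisors (x - 2)^2, (x - 2). Arranging the block sizes at each eigenvalue in decreasing order and taking row products gives the invariant factors.

Invariant factors (smallest first, each dividing the next): x - 2, (x - 2)^2.

Check: the last factor (x - 2)^2 is the minimal polynomial, and the product (x - 2)^3 is the characteristic polynomial.

x - 2, (x - 2)^2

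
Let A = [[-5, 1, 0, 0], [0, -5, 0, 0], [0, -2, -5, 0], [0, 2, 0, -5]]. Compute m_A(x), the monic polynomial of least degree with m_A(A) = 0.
m_A(x) = (x + 5)^2

The characteristic polynomial factors as (x + 5)^4. The minimal polynomial is ∏(x - λ)^{k_λ} where k_λ is the size of the largest Jordan block at λ.

For λ = -5: rank(A + 5I) = 1, and the largest Jordan block has size 2 (the smallest k with rank((A + 5I)^k) = rank((A + 5I)^(k+1))).

So m_A(x) = (x + 5)^2.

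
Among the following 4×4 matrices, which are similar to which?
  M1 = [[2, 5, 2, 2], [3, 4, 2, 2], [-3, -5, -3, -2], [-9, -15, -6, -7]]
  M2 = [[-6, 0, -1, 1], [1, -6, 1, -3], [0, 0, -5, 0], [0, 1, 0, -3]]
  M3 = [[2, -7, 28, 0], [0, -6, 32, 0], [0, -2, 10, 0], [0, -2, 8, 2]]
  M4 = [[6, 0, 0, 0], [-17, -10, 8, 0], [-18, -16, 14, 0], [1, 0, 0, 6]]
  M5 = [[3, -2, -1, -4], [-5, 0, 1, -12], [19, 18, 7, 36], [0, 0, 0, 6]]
Characteristic polynomials: χ_{M1} = (x + 1)^4, χ_{M2} = (x + 5)^4, χ_{M3} = (x - 2)^4, χ_{M4} = (x - 6)^3(x + 2), χ_{M5} = (x - 6)^3(x + 2).

{M1}: invariant factors x + 1, x + 1, (x + 1)^2.

{M2}: invariant factors x + 5, (x + 5)^3.

{M3}: invariant factors x - 2, x - 2, (x - 2)^2.

{M4, M5}: invariant factors x - 6, (x - 6)^2(x + 2).

Matrices are similar if and only if their invariant-factor lists agree; the partition into similarity classes is {M1}, {M2}, {M3}, {M4, M5}.

4 classes: {M1}, {M2}, {M3}, {M4, M5}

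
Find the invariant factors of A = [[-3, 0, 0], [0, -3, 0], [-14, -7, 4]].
x + 3, (x - 4)(x + 3)

The Jordan structure of A has elementary divisors (x + 3), (x + 3), (x - 4). Arranging the block sizes at each eigenvalue in decreasing order and taking row products gives the invariant factors.

Invariant factors (smallest first, each dividing the next): x + 3, (x - 4)(x + 3).

Check: the last factor (x - 4)(x + 3) is the minimal polynomial, and the product (x - 4)(x + 3)^2 is the characteristic polynomial.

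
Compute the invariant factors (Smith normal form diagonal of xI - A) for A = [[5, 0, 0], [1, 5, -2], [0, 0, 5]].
The Jordan structure of A has elementary divisors (x - 5)^2, (x - 5). Arranging the block sizes at each eigenvalue in decreasing order and taking row products gives the invariant factors.

Invariant factors (smallest first, each dividing the next): x - 5, (x - 5)^2.

Check: the last factor (x - 5)^2 is the minimal polynomial, and the product (x - 5)^3 is the characteristic polynomial.

x - 5, (x - 5)^2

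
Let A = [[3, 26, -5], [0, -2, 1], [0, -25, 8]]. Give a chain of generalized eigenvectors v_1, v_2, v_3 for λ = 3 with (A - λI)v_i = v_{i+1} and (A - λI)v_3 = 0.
We seek v_1 ∈ ker((A - 3I)^3) \ ker((A - 3I)^2), then set v_{i+1} = (A - 3I) v_i.

One such chain is v_1 = [[-1, 0, 1]]^T, v_2 = [[-5, 1, 5]]^T, v_3 = [[1, 0, 0]]^T. Check: (A - 3I) v_3 = [[0, 0, 0]]^T = 0.

v_1 = [[-1, 0, 1]]^T, v_2 = [[-5, 1, 5]]^T, v_3 = [[1, 0, 0]]^T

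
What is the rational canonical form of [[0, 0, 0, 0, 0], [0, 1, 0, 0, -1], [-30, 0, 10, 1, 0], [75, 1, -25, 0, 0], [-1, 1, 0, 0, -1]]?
R = [[0, 0, 0, 0, 0], [1, 0, 0, 0, 0], [0, 1, 0, 0, 0], [0, 0, 1, 0, -25], [0, 0, 0, 1, 10]]

The invariant factors of A (the non-unit diagonal entries of the Smith normal form of xI - A over ℚ[x]) are x^3(x - 5)^2, each dividing the next. The characteristic polynomial is their product, x^3(x - 5)^2.

The rational canonical form is the block-diagonal matrix of companion matrices C(f_i):
R = [[0, 0, 0, 0, 0], [1, 0, 0, 0, 0], [0, 1, 0, 0, 0], [0, 0, 1, 0, -25], [0, 0, 0, 1, 10]].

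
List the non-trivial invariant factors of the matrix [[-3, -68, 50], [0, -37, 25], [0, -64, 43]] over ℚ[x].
(x - 3)^2(x + 3)

The Jordan structure of A has elementary divisors (x + 3), (x - 3)^2. Arranging the block sizes at each eigenvalue in decreasing order and taking row products gives the invariant factors.

Invariant factors (smallest first, each dividing the next): (x - 3)^2(x + 3).

Check: the last factor (x - 3)^2(x + 3) is the minimal polynomial, and the product (x - 3)^2(x + 3) is the characteristic polynomial.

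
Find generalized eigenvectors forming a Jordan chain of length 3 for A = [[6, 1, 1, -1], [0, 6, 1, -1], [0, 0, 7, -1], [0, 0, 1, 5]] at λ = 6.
v_1 = [[0, 0, 1, 0]]^T, v_2 = [[1, 1, 1, 1]]^T, v_3 = [[1, 0, 0, 0]]^T

We seek v_1 ∈ ker((A - 6I)^3) \ ker((A - 6I)^2), then set v_{i+1} = (A - 6I) v_i.

One such chain is v_1 = [[0, 0, 1, 0]]^T, v_2 = [[1, 1, 1, 1]]^T, v_3 = [[1, 0, 0, 0]]^T. Check: (A - 6I) v_3 = [[0, 0, 0, 0]]^T = 0.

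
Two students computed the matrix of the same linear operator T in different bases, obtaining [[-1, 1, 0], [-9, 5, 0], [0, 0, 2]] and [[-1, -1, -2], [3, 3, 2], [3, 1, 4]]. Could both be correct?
Two matrices over a field are similar if and only if they have the same invariant factors.

Both A and B have characteristic polynomial (x - 2)^3 and minimal polynomial (x - 2)^2. Computing further, both have invariant factors x - 2, (x - 2)^2. Hence A and B are similar.

Yes.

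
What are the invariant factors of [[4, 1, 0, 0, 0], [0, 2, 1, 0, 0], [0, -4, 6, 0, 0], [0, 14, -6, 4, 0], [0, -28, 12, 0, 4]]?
x - 4, x - 4, (x - 4)^3

The Jordan structure of A has elementary divisors (x - 4)^3, (x - 4), (x - 4). Arranging the block sizes at each eigenvalue in decreasing order and taking row products gives the invariant factors.

Invariant factors (smallest first, each dividing the next): x - 4, x - 4, (x - 4)^3.

Check: the last factor (x - 4)^3 is the minimal polynomial, and the product (x - 4)^5 is the characteristic polynomial.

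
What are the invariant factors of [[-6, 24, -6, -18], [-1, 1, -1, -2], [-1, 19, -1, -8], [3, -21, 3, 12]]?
x, x^2(x - 6)

The Jordan structure of A has elementary divisors x^2, x, (x - 6). Arranging the block sizes at each eigenvalue in decreasing order and taking row products gives the invariant factors.

Invariant factors (smallest first, each dividing the next): x, x^2(x - 6).

Check: the last factor x^2(x - 6) is the minimal polynomial, and the product x^3(x - 6) is the characteristic polynomial.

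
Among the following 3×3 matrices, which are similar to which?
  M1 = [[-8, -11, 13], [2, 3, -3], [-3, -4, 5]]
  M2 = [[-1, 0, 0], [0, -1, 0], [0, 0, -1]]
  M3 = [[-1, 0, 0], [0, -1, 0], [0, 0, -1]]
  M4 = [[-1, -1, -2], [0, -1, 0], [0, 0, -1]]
Characteristic polynomials: χ_{M1} = x^3, χ_{M2} = (x + 1)^3, χ_{M3} = (x + 1)^3, χ_{M4} = (x + 1)^3.

{M1}: invariant factors x^3.

{M2, M3}: invariant factors x + 1, x + 1, x + 1.

{M4}: invariant factors x + 1, (x + 1)^2.

Matrices are similar if and only if their invariant-factor lists agree; the partition into similarity classes is {M1}, {M2, M3}, {M4}.

3 classes: {M1}, {M2, M3}, {M4}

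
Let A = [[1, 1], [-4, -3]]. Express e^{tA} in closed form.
A has Jordan form J = [[-1, 1], [0, -1]] with A = PJP^{-1}, so e^{tA} = P e^{tJ} P^{-1}.

For a Jordan block J_k(λ), e^{tJ_k(λ)} = e^{λt} · (I + tN + t^2 N^2/2! + ... + t^{k-1} N^{k-1}/(k-1)!) where N is the nilpotent superdiagonal part.

Assembling the blocks and conjugating back gives the entries of e^{tA} as shown above.

e^{tA} = [[(2*t + 1)*e^{-t}, t*e^{-t}], [-4*t*e^{-t}, (1 - 2*t)*e^{-t}]]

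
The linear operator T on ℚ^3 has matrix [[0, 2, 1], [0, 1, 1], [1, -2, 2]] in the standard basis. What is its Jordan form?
The characteristic polynomial is det(xI - A) = (x - 1)^3, so the eigenvalues are 1 (algebraic multiplicity 3).

For λ = 1: rank(A - I) = 2, rank((A - I)^2) = 1, rank((A - I)^3) = 0. The eigenspace has dimension 3 - 2 = 1, so there is 1 Jordan block; the rank sequence gives block sizes [3].

Assembling the blocks gives the Jordan form J above.

J = [[1, 1, 0], [0, 1, 1], [0, 0, 1]]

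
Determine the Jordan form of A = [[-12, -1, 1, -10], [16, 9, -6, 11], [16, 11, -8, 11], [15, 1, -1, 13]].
The characteristic polynomial is det(xI - A) = (x - 3)^2(x + 2)^2, so the eigenvalues are -2 (algebraic multiplicity 2), 3 (algebraic multiplicity 2).

For λ = -2: rank(A + 2I) = 3, rank((A + 2I)^2) = 2. The eigenspace has dimension 4 - 3 = 1, so there is 1 Jordan block; the rank sequence gives block sizes [2].

For λ = 3: rank(A - 3I) = 3, rank((A - 3I)^2) = 2. The eigenspace has dimension 4 - 3 = 1, so there is 1 Jordan block; the rank sequence gives block sizes [2].

Assembling the blocks gives the Jordan form J above.

J = [[-2, 1, 0, 0], [0, -2, 0, 0], [0, 0, 3, 1], [0, 0, 0, 3]]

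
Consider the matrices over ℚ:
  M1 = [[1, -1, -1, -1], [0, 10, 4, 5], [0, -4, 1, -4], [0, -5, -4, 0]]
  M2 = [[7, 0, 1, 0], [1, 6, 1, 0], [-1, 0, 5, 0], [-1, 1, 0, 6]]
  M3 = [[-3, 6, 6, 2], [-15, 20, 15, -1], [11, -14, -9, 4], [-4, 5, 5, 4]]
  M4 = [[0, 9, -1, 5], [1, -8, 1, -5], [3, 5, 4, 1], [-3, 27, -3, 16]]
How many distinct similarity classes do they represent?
Characteristic polynomials: χ_{M1} = (x - 5)^2(x - 1)^2, χ_{M2} = (x - 6)^4, χ_{M3} = (x - 5)^2(x - 1)^2, χ_{M4} = (x - 5)^2(x - 1)^2.

{M1, M3}: invariant factors (x - 5)^2(x - 1)^2.

{M2}: invariant factors (x - 6)^2, (x - 6)^2.

{M4}: invariant factors x - 1, (x - 5)^2(x - 1).

Matrices are similar if and only if their invariant-factor lists agree; the partition into similarity classes is {M1, M3}, {M2}, {M4}.

3 classes: {M1, M3}, {M2}, {M4}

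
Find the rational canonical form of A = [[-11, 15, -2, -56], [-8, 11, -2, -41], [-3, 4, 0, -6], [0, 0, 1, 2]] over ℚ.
The invariant factors of A (the non-unit diagonal entries of the Smith normal form of xI - A over ℚ[x]) are (x^2 - x + 3)^2, each dividing the next. The characteristic polynomial is their product, (x^2 - x + 3)^2.

The rational canonical form is the block-diagonal matrix of companion matrices C(f_i):
R = [[0, 0, 0, -9], [1, 0, 0, 6], [0, 1, 0, -7], [0, 0, 1, 2]].

Note the characteristic polynomial does not split into linear factors over ℚ, so A has no Jordan form over ℚ; the rational canonical form exists over any field.

R = [[0, 0, 0, -9], [1, 0, 0, 6], [0, 1, 0, -7], [0, 0, 1, 2]]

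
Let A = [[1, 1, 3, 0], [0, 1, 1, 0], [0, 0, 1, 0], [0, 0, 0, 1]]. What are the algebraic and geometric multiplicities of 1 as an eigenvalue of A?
algebraic multiplicity 4, geometric multiplicity 2

The characteristic polynomial is (x - 1)^4, so the factor x - 1 appears with exponent 4: the algebraic multiplicity is 4.

rank(A - I) = 2, so the eigenspace has dimension 4 - 2 = 2: the geometric multiplicity is 2.

Since 2 < 4, A is not diagonalizable.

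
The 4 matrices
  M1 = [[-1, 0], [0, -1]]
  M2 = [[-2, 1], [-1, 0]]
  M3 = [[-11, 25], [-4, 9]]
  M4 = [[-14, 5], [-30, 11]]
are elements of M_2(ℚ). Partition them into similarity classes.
Characteristic polynomials: χ_{M1} = (x + 1)^2, χ_{M2} = (x + 1)^2, χ_{M3} = (x + 1)^2, χ_{M4} = (x - 1)(x + 4).

{M1}: invariant factors x + 1, x + 1.

{M2, M3}: invariant factors (x + 1)^2.

{M4}: invariant factors (x - 1)(x + 4).

Matrices are similar if and only if their invariant-factor lists agree; the partition into similarity classes is {M1}, {M2, M3}, {M4}.

3 classes: {M1}, {M2, M3}, {M4}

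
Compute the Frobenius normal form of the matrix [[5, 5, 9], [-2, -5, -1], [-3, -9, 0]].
The invariant factors of A (the non-unit diagonal entries of the Smith normal form of xI - A over ℚ[x]) are x^3 + 3x + 3, each dividing the next. The characteristic polynomial is their product, x^3 + 3x + 3.

The rational canonical form is the block-diagonal matrix of companion matrices C(f_i):
R = [[0, 0, -3], [1, 0, -3], [0, 1, 0]].

Note the characteristic polynomial does not split into linear factors over ℚ, so A has no Jordan form over ℚ; the rational canonical form exists over any field.

R = [[0, 0, -3], [1, 0, -3], [0, 1, 0]]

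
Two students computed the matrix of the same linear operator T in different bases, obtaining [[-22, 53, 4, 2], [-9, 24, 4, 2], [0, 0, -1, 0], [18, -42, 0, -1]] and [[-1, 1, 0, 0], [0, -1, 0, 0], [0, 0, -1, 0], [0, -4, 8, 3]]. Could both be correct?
Two matrices over a field are similar if and only if they have the same invariant factors.

Both A and B have characteristic polynomial (x - 3)(x + 1)^3 and minimal polynomial (x - 3)(x + 1)^2. Computing further, both have invariant factors x + 1, (x - 3)(x + 1)^2. Hence A and B are similar.

Yes.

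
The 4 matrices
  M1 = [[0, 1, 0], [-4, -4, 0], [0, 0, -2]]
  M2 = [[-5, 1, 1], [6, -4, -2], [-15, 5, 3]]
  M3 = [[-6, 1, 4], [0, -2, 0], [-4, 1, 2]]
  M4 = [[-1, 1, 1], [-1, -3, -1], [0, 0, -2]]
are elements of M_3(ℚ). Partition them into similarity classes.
1 class: {M1, M2, M3, M4}

Characteristic polynomials: χ_{M1} = (x + 2)^3, χ_{M2} = (x + 2)^3, χ_{M3} = (x + 2)^3, χ_{M4} = (x + 2)^3.

{M1, M2, M3, M4}: invariant factors x + 2, (x + 2)^2.

Matrices are similar if and only if their invariant-factor lists agree; the partition into similarity classes is {M1, M2, M3, M4}.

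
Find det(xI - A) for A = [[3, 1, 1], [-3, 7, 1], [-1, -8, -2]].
χ_A(x) = (x - 6)(x - 1)^2

xI - A = [[x - 3, -1, -1], [3, x - 7, -1], [1, 8, x + 2]].

Expanding det(xI - A) along the first row:
det(xI - A) = + (x - 3)·det([[x - 7, -1], [8, x + 2]]) - (-1)·det([[3, -1], [1, x + 2]]) + (-1)·det([[3, x - 7], [1, 8]]).

Evaluating gives χ_A(x) = x^3 - 8x^2 + 13x - 6 = (x - 6)(x - 1)^2.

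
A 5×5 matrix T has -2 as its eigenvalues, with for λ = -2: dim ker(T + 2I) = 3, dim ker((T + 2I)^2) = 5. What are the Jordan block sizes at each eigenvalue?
λ = -2: successive nullity increments [3, 2] count blocks of size ≥ k; block sizes are [2, 2, 1].

Jordan blocks: (-2, 2), (-2, 2), (-2, 1)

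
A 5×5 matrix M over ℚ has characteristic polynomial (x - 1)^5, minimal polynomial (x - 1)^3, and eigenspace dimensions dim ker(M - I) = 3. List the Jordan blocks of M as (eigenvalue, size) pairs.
Jordan blocks: (1, 3), (1, 1), (1, 1)

λ = 1: algebraic multiplicity 5 (exponent in χ_M), largest block size 3 (exponent in m_M), 3 blocks (geometric multiplicity). These force block sizes [3, 1, 1].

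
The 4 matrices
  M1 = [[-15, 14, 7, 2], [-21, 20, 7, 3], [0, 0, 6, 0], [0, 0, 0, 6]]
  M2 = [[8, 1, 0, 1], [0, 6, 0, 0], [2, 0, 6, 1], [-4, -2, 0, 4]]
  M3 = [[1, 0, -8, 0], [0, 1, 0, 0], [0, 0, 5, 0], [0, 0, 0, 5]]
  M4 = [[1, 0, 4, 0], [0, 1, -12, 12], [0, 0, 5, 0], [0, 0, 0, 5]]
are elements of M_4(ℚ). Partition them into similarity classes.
Characteristic polynomials: χ_{M1} = (x - 6)^3(x + 1), χ_{M2} = (x - 6)^4, χ_{M3} = (x - 5)^2(x - 1)^2, χ_{M4} = (x - 5)^2(x - 1)^2.

{M1}: invariant factors x - 6, (x - 6)^2(x + 1).

{M2}: invariant factors (x - 6)^2, (x - 6)^2.

{M3, M4}: invariant factors (x - 5)(x - 1), (x - 5)(x - 1).

Matrices are similar if and only if their invariant-factor lists agree; the partition into similarity classes is {M1}, {M2}, {M3, M4}.

3 classes: {M1}, {M2}, {M3, M4}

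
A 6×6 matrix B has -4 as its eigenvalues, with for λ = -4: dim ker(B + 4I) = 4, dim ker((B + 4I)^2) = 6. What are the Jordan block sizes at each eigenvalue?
Jordan blocks: (-4, 2), (-4, 2), (-4, 1), (-4, 1)

λ = -4: successive nullity increments [4, 2] count blocks of size ≥ k; block sizes are [2, 2, 1, 1].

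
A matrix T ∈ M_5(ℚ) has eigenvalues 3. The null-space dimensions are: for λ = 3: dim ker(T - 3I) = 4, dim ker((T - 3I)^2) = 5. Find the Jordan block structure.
λ = 3: successive nullity increments [4, 1] count blocks of size ≥ k; block sizes are [2, 1, 1, 1].

Jordan blocks: (3, 2), (3, 1), (3, 1), (3, 1)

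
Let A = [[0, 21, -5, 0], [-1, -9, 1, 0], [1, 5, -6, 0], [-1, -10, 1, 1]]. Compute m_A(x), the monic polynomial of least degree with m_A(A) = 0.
The characteristic polynomial factors as (x - 1)(x + 5)^3. The minimal polynomial is ∏(x - λ)^{k_λ} where k_λ is the size of the largest Jordan block at λ.

For λ = -5: rank(A + 5I) = 3, and the largest Jordan block has size 3 (the smallest k with rank((A + 5I)^k) = rank((A + 5I)^(k+1))).
For λ = 1: rank(A - I) = 3, and the largest Jordan block has size 1 (the smallest k with rank((A - I)^k) = rank((A - I)^(k+1))).

So m_A(x) = (x - 1)(x + 5)^3.

m_A(x) = (x - 1)(x + 5)^3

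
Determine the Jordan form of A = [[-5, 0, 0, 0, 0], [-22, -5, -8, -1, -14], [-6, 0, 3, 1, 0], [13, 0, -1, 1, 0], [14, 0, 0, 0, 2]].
J = [[-5, 0, 0, 0, 0], [0, -5, 0, 0, 0], [0, 0, 2, 1, 0], [0, 0, 0, 2, 0], [0, 0, 0, 0, 2]]

The characteristic polynomial is det(xI - A) = (x - 2)^3(x + 5)^2, so the eigenvalues are -5 (algebraic multiplicity 2), 2 (algebraic multiplicity 3).

For λ = -5: rank(A + 5I) = 3. The eigenspace has dimension 5 - 3 = 2, so there are 2 Jordan blocks; the rank sequence gives block sizes [1, 1].

For λ = 2: rank(A - 2I) = 3, rank((A - 2I)^2) = 2. The eigenspace has dimension 5 - 3 = 2, so there are 2 Jordan blocks; the rank sequence gives block sizes [2, 1].

Assembling the blocks gives the Jordan form J above.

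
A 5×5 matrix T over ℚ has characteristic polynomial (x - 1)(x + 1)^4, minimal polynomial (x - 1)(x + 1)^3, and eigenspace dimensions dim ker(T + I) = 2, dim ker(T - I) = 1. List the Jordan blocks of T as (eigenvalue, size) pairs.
λ = -1: algebraic multiplicity 4 (exponent in χ_T), largest block size 3 (exponent in m_T), 2 blocks (geometric multiplicity). These force block sizes [3, 1].
λ = 1: algebraic multiplicity 1 (exponent in χ_T), largest block size 1 (exponent in m_T), 1 block (geometric multiplicity). This forces block sizes [1].

Jordan blocks: (-1, 3), (-1, 1), (1, 1)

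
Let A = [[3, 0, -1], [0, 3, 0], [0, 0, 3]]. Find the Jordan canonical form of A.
The characteristic polynomial is det(xI - A) = (x - 3)^3, so the eigenvalues are 3 (algebraic multiplicity 3).

For λ = 3: rank(A - 3I) = 1, rank((A - 3I)^2) = 0. The eigenspace has dimension 3 - 1 = 2, so there are 2 Jordan blocks; the rank sequence gives block sizes [2, 1].

Assembling the blocks gives the Jordan form J above.

J = [[3, 1, 0], [0, 3, 0], [0, 0, 3]]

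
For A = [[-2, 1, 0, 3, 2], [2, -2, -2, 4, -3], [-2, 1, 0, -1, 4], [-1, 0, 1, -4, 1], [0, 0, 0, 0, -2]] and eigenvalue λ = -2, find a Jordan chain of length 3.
v_1 = [[0, 0, 1, 0, 0]]^T, v_2 = [[0, -2, 2, 1, 0]]^T, v_3 = [[1, 0, 1, 0, 0]]^T

We seek v_1 ∈ ker((A + 2I)^3) \ ker((A + 2I)^2), then set v_{i+1} = (A + 2I) v_i.

One such chain is v_1 = [[0, 0, 1, 0, 0]]^T, v_2 = [[0, -2, 2, 1, 0]]^T, v_3 = [[1, 0, 1, 0, 0]]^T. Check: (A + 2I) v_3 = [[0, 0, 0, 0, 0]]^T = 0.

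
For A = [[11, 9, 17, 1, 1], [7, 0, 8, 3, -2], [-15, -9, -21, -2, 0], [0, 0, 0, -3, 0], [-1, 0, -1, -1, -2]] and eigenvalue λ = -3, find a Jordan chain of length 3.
v_1 = [[0, -2, 1, -1, 0]]^T, v_2 = [[-2, -1, 2, 0, 0]]^T, v_3 = [[-3, -1, 3, 0, 0]]^T

We seek v_1 ∈ ker((A + 3I)^3) \ ker((A + 3I)^2), then set v_{i+1} = (A + 3I) v_i.

One such chain is v_1 = [[0, -2, 1, -1, 0]]^T, v_2 = [[-2, -1, 2, 0, 0]]^T, v_3 = [[-3, -1, 3, 0, 0]]^T. Check: (A + 3I) v_3 = [[0, 0, 0, 0, 0]]^T = 0.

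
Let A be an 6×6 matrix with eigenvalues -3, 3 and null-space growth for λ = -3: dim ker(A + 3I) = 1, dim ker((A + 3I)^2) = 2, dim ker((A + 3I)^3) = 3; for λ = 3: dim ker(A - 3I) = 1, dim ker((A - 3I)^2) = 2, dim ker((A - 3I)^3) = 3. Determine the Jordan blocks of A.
Jordan blocks: (-3, 3), (3, 3)

λ = -3: successive nullity increments [1, 1, 1] count blocks of size ≥ k; block sizes are [3].
λ = 3: successive nullity increments [1, 1, 1] count blocks of size ≥ k; block sizes are [3].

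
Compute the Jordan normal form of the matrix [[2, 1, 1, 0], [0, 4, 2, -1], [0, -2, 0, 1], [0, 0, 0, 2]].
J = [[2, 1, 0, 0], [0, 2, 0, 0], [0, 0, 2, 1], [0, 0, 0, 2]]

The characteristic polynomial is det(xI - A) = (x - 2)^4, so the eigenvalues are 2 (algebraic multiplicity 4).

For λ = 2: rank(A - 2I) = 2, rank((A - 2I)^2) = 0. The eigenspace has dimension 4 - 2 = 2, so there are 2 Jordan blocks; the rank sequence gives block sizes [2, 2].

Assembling the blocks gives the Jordan form J above.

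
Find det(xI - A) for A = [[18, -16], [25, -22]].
xI - A = [[x - 18, 16], [-25, x + 22]].

Expanding det(xI - A) along the first row:
det(xI - A) = + (x - 18)·det([[x + 22]]) - (16)·det([[-25]]).

Evaluating gives χ_A(x) = x^2 + 4x + 4 = (x + 2)^2.

χ_A(x) = (x + 2)^2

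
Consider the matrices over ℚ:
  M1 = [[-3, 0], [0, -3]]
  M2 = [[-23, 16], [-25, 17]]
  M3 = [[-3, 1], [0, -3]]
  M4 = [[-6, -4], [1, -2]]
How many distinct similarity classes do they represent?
3 classes: {M1}, {M2, M3}, {M4}

Characteristic polynomials: χ_{M1} = (x + 3)^2, χ_{M2} = (x + 3)^2, χ_{M3} = (x + 3)^2, χ_{M4} = (x + 4)^2.

{M1}: invariant factors x + 3, x + 3.

{M2, M3}: invariant factors (x + 3)^2.

{M4}: invariant factors (x + 4)^2.

Matrices are similar if and only if their invariant-factor lists agree; the partition into similarity classes is {M1}, {M2, M3}, {M4}.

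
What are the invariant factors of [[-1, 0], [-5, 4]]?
The Jordan structure of A has elementary divisors (x + 1), (x - 4). Arranging the block sizes at each eigenvalue in decreasing order and taking row products gives the invariant factors.

Invariant factors (smallest first, each dividing the next): (x - 4)(x + 1).

Check: the last factor (x - 4)(x + 1) is the minimal polynomial, and the product (x - 4)(x + 1) is the characteristic polynomial.

(x - 4)(x + 1)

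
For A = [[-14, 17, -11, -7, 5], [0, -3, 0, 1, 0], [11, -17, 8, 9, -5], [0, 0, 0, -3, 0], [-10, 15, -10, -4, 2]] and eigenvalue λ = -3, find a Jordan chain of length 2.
v_1 = [[1, 0, -2, 0, -2]]^T, v_2 = [[1, 0, -1, 0, 0]]^T

We seek v_1 ∈ ker((A + 3I)^2) \ ker(A + 3I), then set v_{i+1} = (A + 3I) v_i.

One such chain is v_1 = [[1, 0, -2, 0, -2]]^T, v_2 = [[1, 0, -1, 0, 0]]^T. Check: (A + 3I) v_2 = [[0, 0, 0, 0, 0]]^T = 0.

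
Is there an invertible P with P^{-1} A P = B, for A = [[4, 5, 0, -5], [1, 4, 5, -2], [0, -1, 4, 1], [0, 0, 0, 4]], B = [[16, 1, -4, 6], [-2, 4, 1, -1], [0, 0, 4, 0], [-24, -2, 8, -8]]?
Yes.

Two matrices over a field are similar if and only if they have the same invariant factors.

Both A and B have characteristic polynomial (x - 4)^4 and minimal polynomial (x - 4)^3. Computing further, both have invariant factors x - 4, (x - 4)^3. Hence A and B are similar.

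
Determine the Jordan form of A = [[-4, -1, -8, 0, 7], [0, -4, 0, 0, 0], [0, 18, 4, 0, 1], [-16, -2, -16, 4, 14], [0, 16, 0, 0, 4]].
J = [[-4, 1, 0, 0, 0], [0, -4, 0, 0, 0], [0, 0, 4, 1, 0], [0, 0, 0, 4, 0], [0, 0, 0, 0, 4]]

The characteristic polynomial is det(xI - A) = (x - 4)^3(x + 4)^2, so the eigenvalues are -4 (algebraic multiplicity 2), 4 (algebraic multiplicity 3).

For λ = -4: rank(A + 4I) = 4, rank((A + 4I)^2) = 3. The eigenspace has dimension 5 - 4 = 1, so there is 1 Jordan block; the rank sequence gives block sizes [2].

For λ = 4: rank(A - 4I) = 3, rank((A - 4I)^2) = 2. The eigenspace has dimension 5 - 3 = 2, so there are 2 Jordan blocks; the rank sequence gives block sizes [2, 1].

Assembling the blocks gives the Jordan form J above.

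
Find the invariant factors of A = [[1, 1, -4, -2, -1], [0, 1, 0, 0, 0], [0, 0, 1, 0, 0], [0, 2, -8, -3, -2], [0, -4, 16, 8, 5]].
x - 1, x - 1, x - 1, (x - 1)^2

The Jordan structure of A has elementary divisors (x - 1)^2, (x - 1), (x - 1), (x - 1). Arranging the block sizes at each eigenvalue in decreasing order and taking row products gives the invariant factors.

Invariant factors (smallest first, each dividing the next): x - 1, x - 1, x - 1, (x - 1)^2.

Check: the last factor (x - 1)^2 is the minimal polynomial, and the product (x - 1)^5 is the characteristic polynomial.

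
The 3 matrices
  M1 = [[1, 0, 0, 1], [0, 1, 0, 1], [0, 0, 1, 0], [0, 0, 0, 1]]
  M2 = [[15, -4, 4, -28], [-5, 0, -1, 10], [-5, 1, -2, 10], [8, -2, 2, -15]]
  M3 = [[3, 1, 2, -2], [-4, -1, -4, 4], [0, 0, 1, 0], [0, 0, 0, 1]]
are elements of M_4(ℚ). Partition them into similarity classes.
2 classes: {M1, M3}, {M2}

Characteristic polynomials: χ_{M1} = (x - 1)^4, χ_{M2} = (x - 1)(x + 1)^3, χ_{M3} = (x - 1)^4.

{M1, M3}: invariant factors x - 1, x - 1, (x - 1)^2.

{M2}: invariant factors x + 1, (x - 1)(x + 1)^2.

Matrices are similar if and only if their invariant-factor lists agree; the partition into similarity classes is {M1, M3}, {M2}.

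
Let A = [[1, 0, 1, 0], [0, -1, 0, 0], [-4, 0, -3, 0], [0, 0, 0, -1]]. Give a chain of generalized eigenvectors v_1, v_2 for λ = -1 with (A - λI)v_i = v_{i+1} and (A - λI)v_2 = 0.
We seek v_1 ∈ ker((A + I)^2) \ ker(A + I), then set v_{i+1} = (A + I) v_i.

One such chain is v_1 = [[-1, 0, 3, 1]]^T, v_2 = [[1, 0, -2, 0]]^T. Check: (A + I) v_2 = [[0, 0, 0, 0]]^T = 0.

v_1 = [[-1, 0, 3, 1]]^T, v_2 = [[1, 0, -2, 0]]^T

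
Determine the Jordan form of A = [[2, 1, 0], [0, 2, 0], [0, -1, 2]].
The characteristic polynomial is det(xI - A) = (x - 2)^3, so the eigenvalues are 2 (algebraic multiplicity 3).

For λ = 2: rank(A - 2I) = 1, rank((A - 2I)^2) = 0. The eigenspace has dimension 3 - 1 = 2, so there are 2 Jordan blocks; the rank sequence gives block sizes [2, 1].

Assembling the blocks gives the Jordan form J above.

J = [[2, 1, 0], [0, 2, 0], [0, 0, 2]]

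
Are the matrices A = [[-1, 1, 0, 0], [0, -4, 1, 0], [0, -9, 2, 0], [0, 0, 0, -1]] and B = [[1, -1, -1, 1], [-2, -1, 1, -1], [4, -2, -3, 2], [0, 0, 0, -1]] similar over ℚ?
Yes.

Two matrices over a field are similar if and only if they have the same invariant factors.

Both A and B have characteristic polynomial (x + 1)^4 and minimal polynomial (x + 1)^3. Computing further, both have invariant factors x + 1, (x + 1)^3. Hence A and B are similar.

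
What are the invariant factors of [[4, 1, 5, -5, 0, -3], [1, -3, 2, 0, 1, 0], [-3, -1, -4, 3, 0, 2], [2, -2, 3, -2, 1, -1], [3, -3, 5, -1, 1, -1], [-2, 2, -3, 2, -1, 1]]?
x, x^2(x + 1)^3

The Jordan structure of A has elementary divisors (x + 1)^3, x^2, x. Arranging the block sizes at each eigenvalue in decreasing order and taking row products gives the invariant factors.

Invariant factors (smallest first, each dividing the next): x, x^2(x + 1)^3.

Check: the last factor x^2(x + 1)^3 is the minimal polynomial, and the product x^3(x + 1)^3 is the characteristic polynomial.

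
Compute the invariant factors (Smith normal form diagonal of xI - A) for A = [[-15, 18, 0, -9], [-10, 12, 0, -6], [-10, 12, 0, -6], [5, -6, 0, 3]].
The Jordan structure of A has elementary divisors x^2, x, x. Arranging the block sizes at each eigenvalue in decreasing order and taking row products gives the invariant factors.

Invariant factors (smallest first, each dividing the next): x, x, x^2.

Check: the last factor x^2 is the minimal polynomial, and the product x^4 is the characteristic polynomial.

x, x, x^2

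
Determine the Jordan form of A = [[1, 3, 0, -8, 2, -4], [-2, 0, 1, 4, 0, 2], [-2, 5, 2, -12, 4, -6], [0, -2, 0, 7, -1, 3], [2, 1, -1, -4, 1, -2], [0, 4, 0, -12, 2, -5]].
J = [[1, 1, 0, 0, 0, 0], [0, 1, 1, 0, 0, 0], [0, 0, 1, 0, 0, 0], [0, 0, 0, 1, 1, 0], [0, 0, 0, 0, 1, 0], [0, 0, 0, 0, 0, 1]]

The characteristic polynomial is det(xI - A) = (x - 1)^6, so the eigenvalues are 1 (algebraic multiplicity 6).

For λ = 1: rank(A - I) = 3, rank((A - I)^2) = 1, rank((A - I)^3) = 0. The eigenspace has dimension 6 - 3 = 3, so there are 3 Jordan blocks; the rank sequence gives block sizes [3, 2, 1].

Assembling the blocks gives the Jordan form J above.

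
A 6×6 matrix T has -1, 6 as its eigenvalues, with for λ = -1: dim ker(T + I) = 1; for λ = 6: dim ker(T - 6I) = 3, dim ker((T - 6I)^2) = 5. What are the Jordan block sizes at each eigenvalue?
λ = -1: successive nullity increments [1] count blocks of size ≥ k; block sizes are [1].
λ = 6: successive nullity increments [3, 2] count blocks of size ≥ k; block sizes are [2, 2, 1].

Jordan blocks: (-1, 1), (6, 2), (6, 2), (6, 1)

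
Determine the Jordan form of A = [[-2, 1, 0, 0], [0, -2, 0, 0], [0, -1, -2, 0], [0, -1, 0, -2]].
J = [[-2, 1, 0, 0], [0, -2, 0, 0], [0, 0, -2, 0], [0, 0, 0, -2]]

The characteristic polynomial is det(xI - A) = (x + 2)^4, so the eigenvalues are -2 (algebraic multiplicity 4).

For λ = -2: rank(A + 2I) = 1, rank((A + 2I)^2) = 0. The eigenspace has dimension 4 - 1 = 3, so there are 3 Jordan blocks; the rank sequence gives block sizes [2, 1, 1].

Assembling the blocks gives the Jordan form J above.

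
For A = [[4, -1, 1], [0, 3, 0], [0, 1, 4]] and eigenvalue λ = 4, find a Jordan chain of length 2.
We seek v_1 ∈ ker((A - 4I)^2) \ ker(A - 4I), then set v_{i+1} = (A - 4I) v_i.

One such chain is v_1 = [[-1, 0, 1]]^T, v_2 = [[1, 0, 0]]^T. Check: (A - 4I) v_2 = [[0, 0, 0]]^T = 0.

v_1 = [[-1, 0, 1]]^T, v_2 = [[1, 0, 0]]^T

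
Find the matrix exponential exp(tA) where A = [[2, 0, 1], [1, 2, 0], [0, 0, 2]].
e^{tA} = [[e^{2*t}, 0, t*e^{2*t}], [t*e^{2*t}, e^{2*t}, t^2*e^{2*t}/2], [0, 0, e^{2*t}]]

A has Jordan form J = [[2, 1, 0], [0, 2, 1], [0, 0, 2]] with A = PJP^{-1}, so e^{tA} = P e^{tJ} P^{-1}.

For a Jordan block J_k(λ), e^{tJ_k(λ)} = e^{λt} · (I + tN + t^2 N^2/2! + ... + t^{k-1} N^{k-1}/(k-1)!) where N is the nilpotent superdiagonal part.

Assembling the blocks and conjugating back gives the entries of e^{tA} as shown above.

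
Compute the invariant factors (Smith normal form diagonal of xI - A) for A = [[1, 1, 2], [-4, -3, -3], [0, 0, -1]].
(x + 1)^3

The Jordan structure of A has elementary divisors (x + 1)^3. Arranging the block sizes at each eigenvalue in decreasing order and taking row products gives the invariant factors.

Invariant factors (smallest first, each dividing the next): (x + 1)^3.

Check: the last factor (x + 1)^3 is the minimal polynomial, and the product (x + 1)^3 is the characteristic polynomial.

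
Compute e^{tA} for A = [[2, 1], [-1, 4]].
e^{tA} = [[(1 - t)*e^{3*t}, t*e^{3*t}], [-t*e^{3*t}, (t + 1)*e^{3*t}]]

A has Jordan form J = [[3, 1], [0, 3]] with A = PJP^{-1}, so e^{tA} = P e^{tJ} P^{-1}.

For a Jordan block J_k(λ), e^{tJ_k(λ)} = e^{λt} · (I + tN + t^2 N^2/2! + ... + t^{k-1} N^{k-1}/(k-1)!) where N is the nilpotent superdiagonal part.

Assembling the blocks and conjugating back gives the entries of e^{tA} as shown above.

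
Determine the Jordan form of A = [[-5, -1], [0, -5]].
The characteristic polynomial is det(xI - A) = (x + 5)^2, so the eigenvalues are -5 (algebraic multiplicity 2).

For λ = -5: rank(A + 5I) = 1, rank((A + 5I)^2) = 0. The eigenspace has dimension 2 - 1 = 1, so there is 1 Jordan block; the rank sequence gives block sizes [2].

Assembling the blocks gives the Jordan form J above.

J = [[-5, 1], [0, -5]]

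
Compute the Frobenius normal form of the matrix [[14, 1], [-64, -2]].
R = [[0, -36], [1, 12]]

The invariant factors of A (the non-unit diagonal entries of the Smith normal form of xI - A over ℚ[x]) are (x - 6)^2, each dividing the next. The characteristic polynomial is their product, (x - 6)^2.

The rational canonical form is the block-diagonal matrix of companion matrices C(f_i):
R = [[0, -36], [1, 12]].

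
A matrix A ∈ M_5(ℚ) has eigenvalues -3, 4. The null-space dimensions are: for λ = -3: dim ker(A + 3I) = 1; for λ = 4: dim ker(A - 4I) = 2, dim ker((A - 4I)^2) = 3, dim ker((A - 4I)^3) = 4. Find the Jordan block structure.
λ = -3: successive nullity increments [1] count blocks of size ≥ k; block sizes are [1].
λ = 4: successive nullity increments [2, 1, 1] count blocks of size ≥ k; block sizes are [3, 1].

Jordan blocks: (-3, 1), (4, 3), (4, 1)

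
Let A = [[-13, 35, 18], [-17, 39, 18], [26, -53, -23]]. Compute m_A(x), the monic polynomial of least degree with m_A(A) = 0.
The characteristic polynomial factors as (x - 4)^2(x + 5). The minimal polynomial is ∏(x - λ)^{k_λ} where k_λ is the size of the largest Jordan block at λ.

For λ = -5: rank(A + 5I) = 2, and the largest Jordan block has size 1 (the smallest k with rank((A + 5I)^k) = rank((A + 5I)^(k+1))).
For λ = 4: rank(A - 4I) = 2, and the largest Jordan block has size 2 (the smallest k with rank((A - 4I)^k) = rank((A - 4I)^(k+1))).

So m_A(x) = (x - 4)^2(x + 5).

m_A(x) = (x - 4)^2(x + 5)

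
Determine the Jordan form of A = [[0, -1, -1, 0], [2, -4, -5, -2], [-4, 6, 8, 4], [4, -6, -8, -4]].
J = [[0, 1, 0, 0], [0, 0, 1, 0], [0, 0, 0, 0], [0, 0, 0, 0]]

The characteristic polynomial is det(xI - A) = x^4, so the eigenvalues are 0 (algebraic multiplicity 4).

For λ = 0: rank(A) = 2, rank(A^2) = 1, rank(A^3) = 0. The eigenspace has dimension 4 - 2 = 2, so there are 2 Jordan blocks; the rank sequence gives block sizes [3, 1].

Assembling the blocks gives the Jordan form J above.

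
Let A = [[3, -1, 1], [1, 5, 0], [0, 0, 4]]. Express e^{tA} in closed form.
A has Jordan form J = [[4, 1, 0], [0, 4, 1], [0, 0, 4]] with A = PJP^{-1}, so e^{tA} = P e^{tJ} P^{-1}.

For a Jordan block J_k(λ), e^{tJ_k(λ)} = e^{λt} · (I + tN + t^2 N^2/2! + ... + t^{k-1} N^{k-1}/(k-1)!) where N is the nilpotent superdiagonal part.

Assembling the blocks and conjugating back gives the entries of e^{tA} as shown above.

e^{tA} = [[(1 - t)*e^{4*t}, -t*e^{4*t}, t*(2 - t)*e^{4*t}/2], [t*e^{4*t}, (t + 1)*e^{4*t}, t^2*e^{4*t}/2], [0, 0, e^{4*t}]]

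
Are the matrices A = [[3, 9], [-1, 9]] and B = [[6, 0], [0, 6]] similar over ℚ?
Both have characteristic polynomial (x - 6)^2, but the minimal polynomial of A is (x - 6)^2 while the minimal polynomial of B is x - 6. The minimal polynomial is a similarity invariant, so A and B are not similar.

No.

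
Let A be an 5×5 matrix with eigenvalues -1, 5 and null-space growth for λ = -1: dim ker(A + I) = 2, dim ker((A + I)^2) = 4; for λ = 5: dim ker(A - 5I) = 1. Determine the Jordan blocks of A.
Jordan blocks: (-1, 2), (-1, 2), (5, 1)

λ = -1: successive nullity increments [2, 2] count blocks of size ≥ k; block sizes are [2, 2].
λ = 5: successive nullity increments [1] count blocks of size ≥ k; block sizes are [1].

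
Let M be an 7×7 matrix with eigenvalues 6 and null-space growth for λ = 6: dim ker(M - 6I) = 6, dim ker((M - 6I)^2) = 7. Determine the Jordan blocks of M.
Jordan blocks: (6, 2), (6, 1), (6, 1), (6, 1), (6, 1), (6, 1)

λ = 6: successive nullity increments [6, 1] count blocks of size ≥ k; block sizes are [2, 1, 1, 1, 1, 1].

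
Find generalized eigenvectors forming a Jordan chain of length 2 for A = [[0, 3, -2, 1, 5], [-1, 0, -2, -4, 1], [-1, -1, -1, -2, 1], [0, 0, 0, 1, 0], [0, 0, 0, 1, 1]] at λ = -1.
We seek v_1 ∈ ker((A + I)^2) \ ker(A + I), then set v_{i+1} = (A + I) v_i.

One such chain is v_1 = [[-2, 1, 1, 0, 0]]^T, v_2 = [[-1, 1, 1, 0, 0]]^T. Check: (A + I) v_2 = [[0, 0, 0, 0, 0]]^T = 0.

v_1 = [[-2, 1, 1, 0, 0]]^T, v_2 = [[-1, 1, 1, 0, 0]]^T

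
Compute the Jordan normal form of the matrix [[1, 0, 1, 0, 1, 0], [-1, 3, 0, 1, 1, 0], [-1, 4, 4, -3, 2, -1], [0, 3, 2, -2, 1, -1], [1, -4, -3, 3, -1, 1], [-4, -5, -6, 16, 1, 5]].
The characteristic polynomial is det(xI - A) = (x - 2)^4(x - 1)^2, so the eigenvalues are 1 (algebraic multiplicity 2), 2 (algebraic multiplicity 4).

For λ = 1: rank(A - I) = 5, rank((A - I)^2) = 4. The eigenspace has dimension 6 - 5 = 1, so there is 1 Jordan block; the rank sequence gives block sizes [2].

For λ = 2: rank(A - 2I) = 4, rank((A - 2I)^2) = 2. The eigenspace has dimension 6 - 4 = 2, so there are 2 Jordan blocks; the rank sequence gives block sizes [2, 2].

Assembling the blocks gives the Jordan form J above.

J = [[1, 1, 0, 0, 0, 0], [0, 1, 0, 0, 0, 0], [0, 0, 2, 1, 0, 0], [0, 0, 0, 2, 0, 0], [0, 0, 0, 0, 2, 1], [0, 0, 0, 0, 0, 2]]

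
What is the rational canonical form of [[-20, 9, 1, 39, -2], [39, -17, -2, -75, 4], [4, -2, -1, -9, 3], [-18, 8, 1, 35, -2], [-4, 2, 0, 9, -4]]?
R = [[0, 1, 0, 0, 0], [1, -3, 0, 0, 0], [0, 0, 0, 0, 1], [0, 0, 1, 0, -2], [0, 0, 0, 1, -4]]

The invariant factors of A (the non-unit diagonal entries of the Smith normal form of xI - A over ℚ[x]) are x^2 + 3x - 1, (x + 1)(x^2 + 3x - 1), each dividing the next. The characteristic polynomial is their product, (x + 1)(x^2 + 3x - 1)^2.

The rational canonical form is the block-diagonal matrix of companion matrices C(f_i):
R = [[0, 1, 0, 0, 0], [1, -3, 0, 0, 0], [0, 0, 0, 0, 1], [0, 0, 1, 0, -2], [0, 0, 0, 1, -4]].

Note the characteristic polynomial does not split into linear factors over ℚ, so A has no Jordan form over ℚ; the rational canonical form exists over any field.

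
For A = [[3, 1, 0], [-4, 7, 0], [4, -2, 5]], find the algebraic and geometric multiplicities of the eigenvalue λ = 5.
The characteristic polynomial is (x - 5)^3, so the factor x - 5 appears with exponent 3: the algebraic multiplicity is 3.

rank(A - 5I) = 1, so the eigenspace has dimension 3 - 1 = 2: the geometric multiplicity is 2.

Since 2 < 3, A is not diagonalizable.

algebraic multiplicity 3, geometric multiplicity 2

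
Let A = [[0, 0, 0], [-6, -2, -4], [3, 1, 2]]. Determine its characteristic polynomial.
xI - A = [[x, 0, 0], [6, x + 2, 4], [-3, -1, x - 2]].

Expanding det(xI - A) along the first row:
det(xI - A) = + (x)·det([[x + 2, 4], [-1, x - 2]]) - (0)·det([[6, 4], [-3, x - 2]]) + (0)·det([[6, x + 2], [-3, -1]]).

Evaluating gives χ_A(x) = x^3.

χ_A(x) = x^3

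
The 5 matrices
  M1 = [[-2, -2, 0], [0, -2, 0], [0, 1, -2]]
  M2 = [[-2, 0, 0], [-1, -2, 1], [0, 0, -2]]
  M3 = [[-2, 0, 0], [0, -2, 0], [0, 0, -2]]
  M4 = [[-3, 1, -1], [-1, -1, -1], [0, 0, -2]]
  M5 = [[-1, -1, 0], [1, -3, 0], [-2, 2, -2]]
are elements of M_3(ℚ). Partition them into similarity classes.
Characteristic polynomials: χ_{M1} = (x + 2)^3, χ_{M2} = (x + 2)^3, χ_{M3} = (x + 2)^3, χ_{M4} = (x + 2)^3, χ_{M5} = (x + 2)^3.

{M1, M2, M4, M5}: invariant factors x + 2, (x + 2)^2.

{M3}: invariant factors x + 2, x + 2, x + 2.

Matrices are similar if and only if their invariant-factor lists agree; the partition into similarity classes is {M1, M2, M4, M5}, {M3}.

2 classes: {M1, M2, M4, M5}, {M3}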